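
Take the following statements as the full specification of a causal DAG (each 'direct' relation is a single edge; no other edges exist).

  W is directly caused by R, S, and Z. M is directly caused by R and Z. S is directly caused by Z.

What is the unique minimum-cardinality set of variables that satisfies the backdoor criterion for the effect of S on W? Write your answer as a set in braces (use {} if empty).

{Z}

Variables eligible for adjustment (non-descendants of S, excluding S and W): {M, R, Z}.
Backdoor paths from S to W:
  P1: S <- Z -> M <- R -> W
  P2: S <- Z -> W
The empty set is not sufficient: P2 (S <- Z -> W) has no collider blocking it and no conditioned non-collider, so it is open.
Try {Z}:
  P1: blocked at fork node Z ∈ conditioning set.
  P2: blocked at fork node Z ∈ conditioning set.
{Z} contains no descendant of S and blocks every backdoor path.
No other singleton works — e.g. {R} leaves P2 open — so {Z} is the unique smallest valid adjustment set.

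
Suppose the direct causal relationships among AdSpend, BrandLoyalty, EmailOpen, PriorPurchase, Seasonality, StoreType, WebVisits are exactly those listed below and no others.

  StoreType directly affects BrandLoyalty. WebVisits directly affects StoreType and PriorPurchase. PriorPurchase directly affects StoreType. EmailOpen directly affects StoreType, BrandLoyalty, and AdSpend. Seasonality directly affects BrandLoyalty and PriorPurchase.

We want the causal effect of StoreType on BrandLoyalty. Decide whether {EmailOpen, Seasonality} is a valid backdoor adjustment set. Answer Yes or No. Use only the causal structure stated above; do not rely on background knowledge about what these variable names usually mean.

Yes

Backdoor paths from StoreType to BrandLoyalty (paths whose first edge points into StoreType):
  P1: StoreType <- EmailOpen -> BrandLoyalty
  P2: StoreType <- WebVisits -> PriorPurchase <- Seasonality -> BrandLoyalty
  P3: StoreType <- PriorPurchase <- Seasonality -> BrandLoyalty
Condition 1 (no descendant of StoreType in the set): holds — descendants of StoreType are {BrandLoyalty}; none are in {EmailOpen, Seasonality}.
Condition 2 (every backdoor path blocked by {EmailOpen, Seasonality}):
  P1: blocked at fork node EmailOpen ∈ conditioning set.
  P2: blocked at collider PriorPurchase (neither it nor any descendant is in the conditioning set).
  P3: blocked at fork node Seasonality ∈ conditioning set.
{EmailOpen, Seasonality} satisfies the backdoor criterion.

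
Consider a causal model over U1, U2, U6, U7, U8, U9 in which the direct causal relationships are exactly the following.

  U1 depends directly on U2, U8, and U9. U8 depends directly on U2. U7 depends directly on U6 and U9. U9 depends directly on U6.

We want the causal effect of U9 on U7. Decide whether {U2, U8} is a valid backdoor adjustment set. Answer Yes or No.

Backdoor paths from U9 to U7 (paths whose first edge points into U9):
  P1: U9 <- U6 -> U7
Condition 1 (no descendant of U9 in the set): holds — descendants of U9 are {U1, U7}; none are in {U2, U8}.
Condition 2 (every backdoor path blocked by {U2, U8}):
  P1: open — no interior node is in the conditioning set.
{U2, U8} does not satisfy the backdoor criterion.

No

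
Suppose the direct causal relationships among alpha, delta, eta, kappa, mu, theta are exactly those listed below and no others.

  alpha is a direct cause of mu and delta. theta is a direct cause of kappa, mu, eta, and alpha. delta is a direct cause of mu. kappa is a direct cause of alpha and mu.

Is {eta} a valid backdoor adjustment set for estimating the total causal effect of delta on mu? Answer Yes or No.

Backdoor paths from delta to mu (paths whose first edge points into delta):
  P1: delta <- alpha <- theta -> kappa -> mu
  P2: delta <- alpha <- theta -> mu
  P3: delta <- alpha <- kappa <- theta -> mu
  P4: delta <- alpha <- kappa -> mu
  P5: delta <- alpha -> mu
Condition 1 (no descendant of delta in the set): holds — descendants of delta are {mu}; none are in {eta}.
Condition 2 (every backdoor path blocked by {eta}):
  P1: open — no interior node is in the conditioning set.
  P2: open — no interior node is in the conditioning set.
  P3: open — no interior node is in the conditioning set.
  P4: open — no interior node is in the conditioning set.
  P5: open — no interior node is in the conditioning set.
{eta} does not satisfy the backdoor criterion.

No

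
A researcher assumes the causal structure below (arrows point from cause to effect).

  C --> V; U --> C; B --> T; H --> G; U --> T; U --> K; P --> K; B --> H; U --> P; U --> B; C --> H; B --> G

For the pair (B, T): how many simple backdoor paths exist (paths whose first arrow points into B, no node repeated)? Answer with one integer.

A backdoor path from B to T is any simple undirected path whose first edge points into B (i.e. leaves B via a parent).
Parents of B: {U}.
Enumerating:
  P1: B <- U -> T
That exhausts the simple backdoor paths. Count: 1.

1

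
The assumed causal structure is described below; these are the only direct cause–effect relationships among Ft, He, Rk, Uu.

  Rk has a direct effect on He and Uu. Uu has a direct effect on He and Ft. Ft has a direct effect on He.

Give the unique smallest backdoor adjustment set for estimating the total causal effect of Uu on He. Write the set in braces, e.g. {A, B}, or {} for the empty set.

Variables eligible for adjustment (non-descendants of Uu, excluding Uu and He): {Rk}.
Backdoor paths from Uu to He:
  P1: Uu <- Rk -> He
The empty set is not sufficient: P1 (Uu <- Rk -> He) has no collider blocking it and no conditioned non-collider, so it is open.
Try {Rk}:
  P1: blocked at fork node Rk ∈ conditioning set.
{Rk} contains no descendant of Uu and blocks every backdoor path.
{Rk} is the unique smallest valid adjustment set.

{Rk}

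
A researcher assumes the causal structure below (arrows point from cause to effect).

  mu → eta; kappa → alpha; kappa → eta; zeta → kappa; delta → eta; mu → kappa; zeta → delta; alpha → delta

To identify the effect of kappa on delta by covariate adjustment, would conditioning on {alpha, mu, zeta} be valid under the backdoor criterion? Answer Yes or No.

Backdoor paths from kappa to delta (paths whose first edge points into kappa):
  P1: kappa <- mu -> eta <- delta
  P2: kappa <- zeta -> delta
Condition 1 (no descendant of kappa in the set): FAILS — alpha is a descendant of kappa.
Condition 2 (every backdoor path blocked by {alpha, mu, zeta}):
  P1: blocked at fork node mu ∈ conditioning set.
  P2: blocked at fork node zeta ∈ conditioning set.
{alpha, mu, zeta} does not satisfy the backdoor criterion.

No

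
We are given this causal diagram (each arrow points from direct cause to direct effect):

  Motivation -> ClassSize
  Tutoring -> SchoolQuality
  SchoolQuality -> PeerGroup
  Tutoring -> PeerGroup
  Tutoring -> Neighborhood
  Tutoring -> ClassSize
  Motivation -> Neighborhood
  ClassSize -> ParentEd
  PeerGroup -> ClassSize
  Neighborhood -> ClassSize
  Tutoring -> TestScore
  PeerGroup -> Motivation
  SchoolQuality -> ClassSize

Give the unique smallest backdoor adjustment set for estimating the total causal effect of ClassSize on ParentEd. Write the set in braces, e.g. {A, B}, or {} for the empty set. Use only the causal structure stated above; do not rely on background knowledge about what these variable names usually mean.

Variables eligible for adjustment (non-descendants of ClassSize, excluding ClassSize and ParentEd): {Motivation, Neighborhood, PeerGroup, SchoolQuality, TestScore, Tutoring}.
Backdoor paths from ClassSize to ParentEd:
  (none)
With no backdoor paths the empty set already satisfies the criterion, and it is trivially minimal.

{}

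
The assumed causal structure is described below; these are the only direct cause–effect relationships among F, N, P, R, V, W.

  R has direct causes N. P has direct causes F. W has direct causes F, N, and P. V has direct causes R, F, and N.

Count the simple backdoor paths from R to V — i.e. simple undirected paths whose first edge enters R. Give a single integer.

3

A backdoor path from R to V is any simple undirected path whose first edge points into R (i.e. leaves R via a parent).
Parents of R: {N}.
Enumerating:
  P1: R <- N -> W <- F -> V
  P2: R <- N -> W <- P <- F -> V
  P3: R <- N -> V
That exhausts the simple backdoor paths. Count: 3.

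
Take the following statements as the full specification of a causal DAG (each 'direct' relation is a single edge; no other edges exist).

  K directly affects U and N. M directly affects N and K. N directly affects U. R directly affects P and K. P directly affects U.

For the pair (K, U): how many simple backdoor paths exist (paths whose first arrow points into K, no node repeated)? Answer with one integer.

A backdoor path from K to U is any simple undirected path whose first edge points into K (i.e. leaves K via a parent).
Parents of K: {M, R}.
Enumerating:
  P1: K <- M -> N -> U
  P2: K <- R -> P -> U
That exhausts the simple backdoor paths. Count: 2.

2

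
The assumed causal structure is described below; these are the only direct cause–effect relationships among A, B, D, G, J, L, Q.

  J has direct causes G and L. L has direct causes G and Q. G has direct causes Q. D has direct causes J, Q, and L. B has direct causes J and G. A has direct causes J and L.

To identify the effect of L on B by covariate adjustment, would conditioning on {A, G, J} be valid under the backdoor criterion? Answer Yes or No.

No

Backdoor paths from L to B (paths whose first edge points into L):
  P1: L <- Q -> G -> J -> B
  P2: L <- Q -> G -> B
  P3: L <- Q -> D <- J <- G -> B
  P4: L <- Q -> D <- J -> B
  P5: L <- G <- Q -> D <- J -> B
  P6: L <- G -> J -> B
  P7: L <- G -> B
Condition 1 (no descendant of L in the set): FAILS — A and J are descendants of L.
Condition 2 (every backdoor path blocked by {A, G, J}):
  P1: blocked at chain node G ∈ conditioning set.
  P2: blocked at chain node G ∈ conditioning set.
  P3: blocked at collider D (neither it nor any descendant is in the conditioning set).
  P4: blocked at collider D (neither it nor any descendant is in the conditioning set).
  P5: blocked at chain node G ∈ conditioning set.
  P6: blocked at fork node G ∈ conditioning set.
  P7: blocked at fork node G ∈ conditioning set.
{A, G, J} does not satisfy the backdoor criterion.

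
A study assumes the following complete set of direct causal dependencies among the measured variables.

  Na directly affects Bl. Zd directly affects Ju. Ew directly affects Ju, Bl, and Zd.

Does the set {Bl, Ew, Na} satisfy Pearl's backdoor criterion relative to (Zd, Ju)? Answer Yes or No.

Backdoor paths from Zd to Ju (paths whose first edge points into Zd):
  P1: Zd <- Ew -> Ju
Condition 1 (no descendant of Zd in the set): holds — descendants of Zd are {Ju}; none are in {Bl, Ew, Na}.
Condition 2 (every backdoor path blocked by {Bl, Ew, Na}):
  P1: blocked at fork node Ew ∈ conditioning set.
{Bl, Ew, Na} satisfies the backdoor criterion.

Yes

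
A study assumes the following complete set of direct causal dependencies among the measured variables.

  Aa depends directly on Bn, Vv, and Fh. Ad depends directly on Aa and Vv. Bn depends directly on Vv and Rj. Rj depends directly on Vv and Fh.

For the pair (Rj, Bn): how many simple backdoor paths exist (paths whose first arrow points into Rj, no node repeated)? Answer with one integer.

6

A backdoor path from Rj to Bn is any simple undirected path whose first edge points into Rj (i.e. leaves Rj via a parent).
Parents of Rj: {Fh, Vv}.
Enumerating:
  P1: Rj <- Fh -> Aa <- Vv -> Bn
  P2: Rj <- Fh -> Aa <- Bn
  P3: Rj <- Fh -> Aa -> Ad <- Vv -> Bn
  P4: Rj <- Vv -> Bn
  P5: Rj <- Vv -> Aa <- Bn
  P6: Rj <- Vv -> Ad <- Aa <- Bn
That exhausts the simple backdoor paths. Count: 6.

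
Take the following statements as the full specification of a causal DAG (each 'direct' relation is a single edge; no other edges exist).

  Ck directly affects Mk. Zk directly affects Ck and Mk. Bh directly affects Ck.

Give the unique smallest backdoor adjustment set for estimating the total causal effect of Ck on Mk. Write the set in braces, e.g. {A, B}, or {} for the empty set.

Variables eligible for adjustment (non-descendants of Ck, excluding Ck and Mk): {Bh, Zk}.
Backdoor paths from Ck to Mk:
  P1: Ck <- Zk -> Mk
The empty set is not sufficient: P1 (Ck <- Zk -> Mk) has no collider blocking it and no conditioned non-collider, so it is open.
Try {Zk}:
  P1: blocked at fork node Zk ∈ conditioning set.
{Zk} contains no descendant of Ck and blocks every backdoor path.
No other singleton works — e.g. {Bh} leaves P1 open — so {Zk} is the unique smallest valid adjustment set.

{Zk}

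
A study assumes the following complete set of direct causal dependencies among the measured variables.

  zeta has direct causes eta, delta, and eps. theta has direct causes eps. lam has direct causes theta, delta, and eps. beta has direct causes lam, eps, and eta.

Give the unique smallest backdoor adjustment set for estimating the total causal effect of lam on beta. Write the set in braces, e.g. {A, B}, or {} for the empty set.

{eps}

Variables eligible for adjustment (non-descendants of lam, excluding lam and beta): {delta, eps, eta, theta, zeta}.
Backdoor paths from lam to beta:
  P1: lam <- eps -> zeta <- eta -> beta
  P2: lam <- eps -> beta
  P3: lam <- theta <- eps -> zeta <- eta -> beta
  P4: lam <- theta <- eps -> beta
  P5: lam <- delta -> zeta <- eps -> beta
  P6: lam <- delta -> zeta <- eta -> beta
The empty set is not sufficient: P2 (lam <- eps -> beta) has no collider blocking it and no conditioned non-collider, so it is open.
Try {eps}:
  P1: blocked at fork node eps ∈ conditioning set.
  P2: blocked at fork node eps ∈ conditioning set.
  P3: blocked at fork node eps ∈ conditioning set.
  P4: blocked at fork node eps ∈ conditioning set.
  P5: blocked at collider zeta (neither it nor any descendant is in the conditioning set).
  P6: blocked at collider zeta (neither it nor any descendant is in the conditioning set).
{eps} contains no descendant of lam and blocks every backdoor path.
No other singleton works — e.g. {theta} leaves P2 open — so {eps} is the unique smallest valid adjustment set.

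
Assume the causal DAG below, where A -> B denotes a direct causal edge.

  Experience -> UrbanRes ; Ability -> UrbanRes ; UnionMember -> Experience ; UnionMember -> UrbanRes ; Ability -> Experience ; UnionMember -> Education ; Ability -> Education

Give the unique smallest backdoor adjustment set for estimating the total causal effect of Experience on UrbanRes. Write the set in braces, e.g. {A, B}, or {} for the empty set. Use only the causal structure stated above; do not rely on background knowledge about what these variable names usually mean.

{Ability, UnionMember}

Variables eligible for adjustment (non-descendants of Experience, excluding Experience and UrbanRes): {Ability, Education, UnionMember}.
Backdoor paths from Experience to UrbanRes:
  P1: Experience <- UnionMember -> Education <- Ability -> UrbanRes
  P2: Experience <- UnionMember -> UrbanRes
  P3: Experience <- Ability -> Education <- UnionMember -> UrbanRes
  P4: Experience <- Ability -> UrbanRes
The empty set is not sufficient: P2 (Experience <- UnionMember -> UrbanRes) has no collider blocking it and no conditioned non-collider, so it is open.
Try {Ability, UnionMember}:
  P1: blocked at fork node UnionMember ∈ conditioning set.
  P2: blocked at fork node UnionMember ∈ conditioning set.
  P3: blocked at fork node Ability ∈ conditioning set.
  P4: blocked at fork node Ability ∈ conditioning set.
{Ability, UnionMember} contains no descendant of Experience and blocks every backdoor path.
Every element of {Ability, UnionMember} is needed (dropping Ability leaves P4 open; dropping UnionMember leaves P2 open), so no proper subset is valid.
Among all size-2 subsets of the eligible variables, only {Ability, UnionMember} blocks every backdoor path, so it is the unique smallest valid adjustment set.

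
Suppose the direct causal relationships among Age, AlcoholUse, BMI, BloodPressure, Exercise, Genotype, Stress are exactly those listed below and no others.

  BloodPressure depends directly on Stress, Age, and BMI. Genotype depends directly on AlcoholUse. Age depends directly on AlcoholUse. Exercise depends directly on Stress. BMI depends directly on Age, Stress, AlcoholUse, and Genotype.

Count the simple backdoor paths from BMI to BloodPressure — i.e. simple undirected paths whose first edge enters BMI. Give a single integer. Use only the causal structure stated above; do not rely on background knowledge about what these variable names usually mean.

A backdoor path from BMI to BloodPressure is any simple undirected path whose first edge points into BMI (i.e. leaves BMI via a parent).
Parents of BMI: {Age, AlcoholUse, Genotype, Stress}.
Enumerating:
  P1: BMI <- Stress -> BloodPressure
  P2: BMI <- AlcoholUse -> Age -> BloodPressure
  P3: BMI <- Age -> BloodPressure
  P4: BMI <- Genotype <- AlcoholUse -> Age -> BloodPressure
That exhausts the simple backdoor paths. Count: 4.

4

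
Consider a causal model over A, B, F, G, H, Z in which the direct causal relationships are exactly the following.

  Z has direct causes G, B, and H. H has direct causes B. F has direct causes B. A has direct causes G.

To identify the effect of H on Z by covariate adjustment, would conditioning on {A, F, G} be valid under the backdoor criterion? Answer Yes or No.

Backdoor paths from H to Z (paths whose first edge points into H):
  P1: H <- B -> Z
Condition 1 (no descendant of H in the set): holds — descendants of H are {Z}; none are in {A, F, G}.
Condition 2 (every backdoor path blocked by {A, F, G}):
  P1: open — no interior node is in the conditioning set.
{A, F, G} does not satisfy the backdoor criterion.

No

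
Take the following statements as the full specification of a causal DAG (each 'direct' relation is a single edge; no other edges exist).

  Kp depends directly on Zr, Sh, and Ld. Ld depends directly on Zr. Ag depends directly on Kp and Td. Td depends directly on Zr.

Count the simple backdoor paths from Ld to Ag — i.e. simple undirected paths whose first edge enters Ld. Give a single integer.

A backdoor path from Ld to Ag is any simple undirected path whose first edge points into Ld (i.e. leaves Ld via a parent).
Parents of Ld: {Zr}.
Enumerating:
  P1: Ld <- Zr -> Kp -> Ag
  P2: Ld <- Zr -> Td -> Ag
That exhausts the simple backdoor paths. Count: 2.

2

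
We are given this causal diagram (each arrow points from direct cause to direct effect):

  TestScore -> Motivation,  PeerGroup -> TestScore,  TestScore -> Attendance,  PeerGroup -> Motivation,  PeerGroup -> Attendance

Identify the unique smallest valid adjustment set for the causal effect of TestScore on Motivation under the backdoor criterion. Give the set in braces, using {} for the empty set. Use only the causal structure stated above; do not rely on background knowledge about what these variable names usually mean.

{PeerGroup}

Variables eligible for adjustment (non-descendants of TestScore, excluding TestScore and Motivation): {PeerGroup}.
Backdoor paths from TestScore to Motivation:
  P1: TestScore <- PeerGroup -> Motivation
The empty set is not sufficient: P1 (TestScore <- PeerGroup -> Motivation) has no collider blocking it and no conditioned non-collider, so it is open.
Try {PeerGroup}:
  P1: blocked at fork node PeerGroup ∈ conditioning set.
{PeerGroup} contains no descendant of TestScore and blocks every backdoor path.
{PeerGroup} is the unique smallest valid adjustment set.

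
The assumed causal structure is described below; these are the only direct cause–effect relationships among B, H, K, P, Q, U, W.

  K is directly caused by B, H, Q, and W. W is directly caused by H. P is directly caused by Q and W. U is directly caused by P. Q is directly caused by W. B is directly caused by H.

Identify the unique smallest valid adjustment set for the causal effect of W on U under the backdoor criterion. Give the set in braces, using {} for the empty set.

{}

Variables eligible for adjustment (non-descendants of W, excluding W and U): {B, H}.
Backdoor paths from W to U:
  P1: W <- H -> B -> K <- Q -> P -> U
  P2: W <- H -> K <- Q -> P -> U
Each backdoor path contains an unconditioned collider, so every path is already blocked with the empty conditioning set:
  P1: blocked at collider K (neither it nor any descendant is in the conditioning set).
  P2: blocked at collider K (neither it nor any descendant is in the conditioning set).
The empty set is therefore the unique smallest valid set.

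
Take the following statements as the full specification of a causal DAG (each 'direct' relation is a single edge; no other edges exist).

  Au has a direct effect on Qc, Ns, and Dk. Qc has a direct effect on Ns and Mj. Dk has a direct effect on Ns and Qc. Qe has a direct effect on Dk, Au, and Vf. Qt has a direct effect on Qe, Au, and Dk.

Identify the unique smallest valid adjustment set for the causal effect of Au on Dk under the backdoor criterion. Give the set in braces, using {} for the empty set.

Variables eligible for adjustment (non-descendants of Au, excluding Au and Dk): {Qe, Qt, Vf}.
Backdoor paths from Au to Dk:
  P1: Au <- Qt -> Qe -> Dk
  P2: Au <- Qt -> Dk
  P3: Au <- Qe <- Qt -> Dk
  P4: Au <- Qe -> Dk
The empty set is not sufficient: P1 (Au <- Qt -> Qe -> Dk) has no collider blocking it and no conditioned non-collider, so it is open.
Try {Qe, Qt}:
  P1: blocked at fork node Qt ∈ conditioning set.
  P2: blocked at fork node Qt ∈ conditioning set.
  P3: blocked at chain node Qe ∈ conditioning set.
  P4: blocked at fork node Qe ∈ conditioning set.
{Qe, Qt} contains no descendant of Au and blocks every backdoor path.
Every element of {Qe, Qt} is needed (dropping Qe leaves P4 open; dropping Qt leaves P2 open), so no proper subset is valid.
Among all size-2 subsets of the eligible variables, only {Qe, Qt} blocks every backdoor path, so it is the unique smallest valid adjustment set.

{Qe, Qt}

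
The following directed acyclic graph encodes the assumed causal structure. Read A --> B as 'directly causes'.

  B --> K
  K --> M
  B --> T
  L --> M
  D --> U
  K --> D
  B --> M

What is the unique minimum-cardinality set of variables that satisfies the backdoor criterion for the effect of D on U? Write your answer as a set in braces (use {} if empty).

{}

Variables eligible for adjustment (non-descendants of D, excluding D and U): {B, K, L, M, T}.
Backdoor paths from D to U:
  (none)
With no backdoor paths the empty set already satisfies the criterion, and it is trivially minimal.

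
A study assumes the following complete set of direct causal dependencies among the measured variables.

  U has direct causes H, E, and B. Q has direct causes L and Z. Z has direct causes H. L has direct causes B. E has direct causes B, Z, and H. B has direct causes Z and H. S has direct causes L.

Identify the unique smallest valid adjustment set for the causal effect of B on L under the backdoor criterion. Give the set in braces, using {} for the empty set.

{}

Variables eligible for adjustment (non-descendants of B, excluding B and L): {H, Z}.
Backdoor paths from B to L:
  P1: B <- H -> Z -> Q <- L
  P2: B <- H -> E <- Z -> Q <- L
  P3: B <- H -> U <- E <- Z -> Q <- L
  P4: B <- Z -> Q <- L
Each backdoor path contains an unconditioned collider, so every path is already blocked with the empty conditioning set:
  P1: blocked at collider Q (neither it nor any descendant is in the conditioning set).
  P2: blocked at collider E (neither it nor any descendant is in the conditioning set).
  P3: blocked at collider U (neither it nor any descendant is in the conditioning set).
  P4: blocked at collider Q (neither it nor any descendant is in the conditioning set).
The empty set is therefore the unique smallest valid set.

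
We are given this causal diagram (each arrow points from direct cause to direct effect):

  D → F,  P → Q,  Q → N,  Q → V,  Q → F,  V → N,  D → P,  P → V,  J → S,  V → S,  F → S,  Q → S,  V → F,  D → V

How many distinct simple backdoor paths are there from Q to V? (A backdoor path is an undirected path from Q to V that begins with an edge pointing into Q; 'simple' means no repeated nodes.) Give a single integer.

4

A backdoor path from Q to V is any simple undirected path whose first edge points into Q (i.e. leaves Q via a parent).
Parents of Q: {P}.
Enumerating:
  P1: Q <- P <- D -> V
  P2: Q <- P <- D -> F <- V
  P3: Q <- P <- D -> F -> S <- V
  P4: Q <- P -> V
That exhausts the simple backdoor paths. Count: 4.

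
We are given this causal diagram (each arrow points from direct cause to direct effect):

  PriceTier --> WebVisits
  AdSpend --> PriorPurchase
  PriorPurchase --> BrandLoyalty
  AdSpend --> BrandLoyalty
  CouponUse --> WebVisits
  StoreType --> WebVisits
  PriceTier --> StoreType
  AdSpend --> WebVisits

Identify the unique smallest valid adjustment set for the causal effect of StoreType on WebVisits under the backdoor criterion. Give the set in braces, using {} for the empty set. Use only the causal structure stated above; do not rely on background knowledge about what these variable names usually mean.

{PriceTier}

Variables eligible for adjustment (non-descendants of StoreType, excluding StoreType and WebVisits): {AdSpend, BrandLoyalty, CouponUse, PriceTier, PriorPurchase}.
Backdoor paths from StoreType to WebVisits:
  P1: StoreType <- PriceTier -> WebVisits
The empty set is not sufficient: P1 (StoreType <- PriceTier -> WebVisits) has no collider blocking it and no conditioned non-collider, so it is open.
Try {PriceTier}:
  P1: blocked at fork node PriceTier ∈ conditioning set.
{PriceTier} contains no descendant of StoreType and blocks every backdoor path.
No other singleton works — e.g. {AdSpend} leaves P1 open — so {PriceTier} is the unique smallest valid adjustment set.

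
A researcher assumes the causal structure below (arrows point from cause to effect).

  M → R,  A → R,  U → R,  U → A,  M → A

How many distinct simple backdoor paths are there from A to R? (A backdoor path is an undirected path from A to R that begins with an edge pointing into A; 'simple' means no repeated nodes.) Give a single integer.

2

A backdoor path from A to R is any simple undirected path whose first edge points into A (i.e. leaves A via a parent).
Parents of A: {M, U}.
Enumerating:
  P1: A <- U -> R
  P2: A <- M -> R
That exhausts the simple backdoor paths. Count: 2.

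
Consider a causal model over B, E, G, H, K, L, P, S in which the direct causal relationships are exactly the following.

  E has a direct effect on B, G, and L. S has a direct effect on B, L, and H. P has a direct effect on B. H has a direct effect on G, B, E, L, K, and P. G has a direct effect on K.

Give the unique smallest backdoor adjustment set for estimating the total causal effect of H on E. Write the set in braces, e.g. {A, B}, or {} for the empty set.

{}

Variables eligible for adjustment (non-descendants of H, excluding H and E): {S}.
Backdoor paths from H to E:
  P1: H <- S -> L <- E
  P2: H <- S -> B <- E
Each backdoor path contains an unconditioned collider, so every path is already blocked with the empty conditioning set:
  P1: blocked at collider L (neither it nor any descendant is in the conditioning set).
  P2: blocked at collider B (neither it nor any descendant is in the conditioning set).
The empty set is therefore the unique smallest valid set.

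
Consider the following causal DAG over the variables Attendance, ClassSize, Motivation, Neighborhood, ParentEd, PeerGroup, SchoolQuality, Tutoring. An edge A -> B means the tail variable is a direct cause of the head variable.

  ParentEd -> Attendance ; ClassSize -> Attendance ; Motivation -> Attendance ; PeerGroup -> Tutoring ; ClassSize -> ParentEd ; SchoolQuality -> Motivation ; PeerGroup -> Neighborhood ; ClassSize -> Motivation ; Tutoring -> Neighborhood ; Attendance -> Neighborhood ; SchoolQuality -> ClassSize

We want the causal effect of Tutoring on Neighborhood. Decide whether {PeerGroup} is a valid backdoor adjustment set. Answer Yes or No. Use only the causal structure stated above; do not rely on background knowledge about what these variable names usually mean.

Yes

Backdoor paths from Tutoring to Neighborhood (paths whose first edge points into Tutoring):
  P1: Tutoring <- PeerGroup -> Neighborhood
Condition 1 (no descendant of Tutoring in the set): holds — descendants of Tutoring are {Neighborhood}; none are in {PeerGroup}.
Condition 2 (every backdoor path blocked by {PeerGroup}):
  P1: blocked at fork node PeerGroup ∈ conditioning set.
{PeerGroup} satisfies the backdoor criterion.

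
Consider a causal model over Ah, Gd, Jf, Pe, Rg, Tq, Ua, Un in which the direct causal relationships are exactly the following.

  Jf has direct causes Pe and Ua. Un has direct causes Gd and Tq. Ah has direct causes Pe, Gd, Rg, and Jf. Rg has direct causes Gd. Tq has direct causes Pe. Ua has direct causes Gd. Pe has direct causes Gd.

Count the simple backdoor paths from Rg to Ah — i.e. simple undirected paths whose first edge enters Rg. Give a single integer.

7

A backdoor path from Rg to Ah is any simple undirected path whose first edge points into Rg (i.e. leaves Rg via a parent).
Parents of Rg: {Gd}.
Enumerating:
  P1: Rg <- Gd -> Pe -> Jf -> Ah
  P2: Rg <- Gd -> Pe -> Ah
  P3: Rg <- Gd -> Ua -> Jf <- Pe -> Ah
  P4: Rg <- Gd -> Ua -> Jf -> Ah
  P5: Rg <- Gd -> Un <- Tq <- Pe -> Jf -> Ah
  P6: Rg <- Gd -> Un <- Tq <- Pe -> Ah
  P7: Rg <- Gd -> Ah
That exhausts the simple backdoor paths. Count: 7.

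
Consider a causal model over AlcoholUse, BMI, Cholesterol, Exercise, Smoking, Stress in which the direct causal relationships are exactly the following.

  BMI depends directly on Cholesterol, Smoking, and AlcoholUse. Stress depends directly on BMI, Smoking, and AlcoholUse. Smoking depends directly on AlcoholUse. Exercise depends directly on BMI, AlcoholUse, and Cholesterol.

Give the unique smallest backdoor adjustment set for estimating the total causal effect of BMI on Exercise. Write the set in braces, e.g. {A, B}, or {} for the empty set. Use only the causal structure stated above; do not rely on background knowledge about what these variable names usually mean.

Variables eligible for adjustment (non-descendants of BMI, excluding BMI and Exercise): {AlcoholUse, Cholesterol, Smoking}.
Backdoor paths from BMI to Exercise:
  P1: BMI <- AlcoholUse -> Exercise
  P2: BMI <- Cholesterol -> Exercise
  P3: BMI <- Smoking <- AlcoholUse -> Exercise
  P4: BMI <- Smoking -> Stress <- AlcoholUse -> Exercise
The empty set is not sufficient: P1 (BMI <- AlcoholUse -> Exercise) has no collider blocking it and no conditioned non-collider, so it is open.
Try {AlcoholUse, Cholesterol}:
  P1: blocked at fork node AlcoholUse ∈ conditioning set.
  P2: blocked at fork node Cholesterol ∈ conditioning set.
  P3: blocked at fork node AlcoholUse ∈ conditioning set.
  P4: blocked at collider Stress (neither it nor any descendant is in the conditioning set).
{AlcoholUse, Cholesterol} contains no descendant of BMI and blocks every backdoor path.
Every element of {AlcoholUse, Cholesterol} is needed (dropping AlcoholUse leaves P1 open; dropping Cholesterol leaves P2 open), so no proper subset is valid.
Among all size-2 subsets of the eligible variables, only {AlcoholUse, Cholesterol} blocks every backdoor path, so it is the unique smallest valid adjustment set.

{AlcoholUse, Cholesterol}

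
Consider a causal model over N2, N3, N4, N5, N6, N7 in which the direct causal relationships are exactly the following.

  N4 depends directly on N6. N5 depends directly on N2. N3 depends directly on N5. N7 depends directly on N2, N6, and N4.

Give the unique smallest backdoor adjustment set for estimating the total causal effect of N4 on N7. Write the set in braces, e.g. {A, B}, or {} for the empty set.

{N6}

Variables eligible for adjustment (non-descendants of N4, excluding N4 and N7): {N2, N3, N5, N6}.
Backdoor paths from N4 to N7:
  P1: N4 <- N6 -> N7
The empty set is not sufficient: P1 (N4 <- N6 -> N7) has no collider blocking it and no conditioned non-collider, so it is open.
Try {N6}:
  P1: blocked at fork node N6 ∈ conditioning set.
{N6} contains no descendant of N4 and blocks every backdoor path.
No other singleton works — e.g. {N2} leaves P1 open — so {N6} is the unique smallest valid adjustment set.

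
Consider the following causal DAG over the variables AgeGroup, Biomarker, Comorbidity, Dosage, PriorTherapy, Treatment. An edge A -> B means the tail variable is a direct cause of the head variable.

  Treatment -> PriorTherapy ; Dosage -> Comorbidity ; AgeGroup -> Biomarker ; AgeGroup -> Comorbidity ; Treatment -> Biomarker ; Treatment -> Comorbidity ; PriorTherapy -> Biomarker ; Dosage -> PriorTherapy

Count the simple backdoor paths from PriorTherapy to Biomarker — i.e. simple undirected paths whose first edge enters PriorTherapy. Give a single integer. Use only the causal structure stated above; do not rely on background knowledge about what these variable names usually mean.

A backdoor path from PriorTherapy to Biomarker is any simple undirected path whose first edge points into PriorTherapy (i.e. leaves PriorTherapy via a parent).
Parents of PriorTherapy: {Dosage, Treatment}.
Enumerating:
  P1: PriorTherapy <- Dosage -> Comorbidity <- Treatment -> Biomarker
  P2: PriorTherapy <- Dosage -> Comorbidity <- AgeGroup -> Biomarker
  P3: PriorTherapy <- Treatment -> Biomarker
  P4: PriorTherapy <- Treatment -> Comorbidity <- AgeGroup -> Biomarker
That exhausts the simple backdoor paths. Count: 4.

4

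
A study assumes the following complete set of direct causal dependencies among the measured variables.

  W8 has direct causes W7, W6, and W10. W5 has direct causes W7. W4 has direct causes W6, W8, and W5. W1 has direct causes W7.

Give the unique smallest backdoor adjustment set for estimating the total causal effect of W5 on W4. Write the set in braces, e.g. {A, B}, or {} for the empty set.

Variables eligible for adjustment (non-descendants of W5, excluding W5 and W4): {W1, W10, W6, W7, W8}.
Backdoor paths from W5 to W4:
  P1: W5 <- W7 -> W8 <- W6 -> W4
  P2: W5 <- W7 -> W8 -> W4
The empty set is not sufficient: P2 (W5 <- W7 -> W8 -> W4) has no collider blocking it and no conditioned non-collider, so it is open.
Try {W7}:
  P1: blocked at fork node W7 ∈ conditioning set.
  P2: blocked at fork node W7 ∈ conditioning set.
{W7} contains no descendant of W5 and blocks every backdoor path.
No other singleton works — e.g. {W6} leaves P2 open — so {W7} is the unique smallest valid adjustment set.

{W7}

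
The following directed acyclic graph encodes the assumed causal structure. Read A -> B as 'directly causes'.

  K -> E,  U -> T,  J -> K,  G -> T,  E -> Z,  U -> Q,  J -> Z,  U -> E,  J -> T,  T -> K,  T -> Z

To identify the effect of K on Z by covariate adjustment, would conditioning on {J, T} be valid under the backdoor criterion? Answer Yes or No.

Yes

Backdoor paths from K to Z (paths whose first edge points into K):
  P1: K <- J -> T <- U -> E -> Z
  P2: K <- J -> T -> Z
  P3: K <- J -> Z
  P4: K <- T <- J -> Z
  P5: K <- T <- U -> E -> Z
  P6: K <- T -> Z
Condition 1 (no descendant of K in the set): holds — descendants of K are {E, Z}; none are in {J, T}.
Condition 2 (every backdoor path blocked by {J, T}):
  P1: blocked at fork node J ∈ conditioning set.
  P2: blocked at fork node J ∈ conditioning set.
  P3: blocked at fork node J ∈ conditioning set.
  P4: blocked at chain node T ∈ conditioning set.
  P5: blocked at chain node T ∈ conditioning set.
  P6: blocked at fork node T ∈ conditioning set.
{J, T} satisfies the backdoor criterion.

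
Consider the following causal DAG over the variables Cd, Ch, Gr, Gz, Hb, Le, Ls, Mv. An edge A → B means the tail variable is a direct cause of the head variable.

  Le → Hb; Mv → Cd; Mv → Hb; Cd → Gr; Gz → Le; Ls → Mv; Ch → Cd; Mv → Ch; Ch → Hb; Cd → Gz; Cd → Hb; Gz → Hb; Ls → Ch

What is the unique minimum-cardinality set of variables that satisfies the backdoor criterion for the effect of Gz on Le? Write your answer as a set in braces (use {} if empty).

Variables eligible for adjustment (non-descendants of Gz, excluding Gz and Le): {Cd, Ch, Gr, Ls, Mv}.
Backdoor paths from Gz to Le:
  P1: Gz <- Cd <- Mv <- Ls -> Ch -> Hb <- Le
  P2: Gz <- Cd <- Mv -> Ch -> Hb <- Le
  P3: Gz <- Cd <- Mv -> Hb <- Le
  P4: Gz <- Cd <- Ch <- Ls -> Mv -> Hb <- Le
  P5: Gz <- Cd <- Ch <- Mv -> Hb <- Le
  P6: Gz <- Cd <- Ch -> Hb <- Le
  P7: Gz <- Cd -> Hb <- Le
Each backdoor path contains an unconditioned collider, so every path is already blocked with the empty conditioning set:
  P1: blocked at collider Hb (neither it nor any descendant is in the conditioning set).
  P2: blocked at collider Hb (neither it nor any descendant is in the conditioning set).
  P3: blocked at collider Hb (neither it nor any descendant is in the conditioning set).
  P4: blocked at collider Hb (neither it nor any descendant is in the conditioning set).
  P5: blocked at collider Hb (neither it nor any descendant is in the conditioning set).
  P6: blocked at collider Hb (neither it nor any descendant is in the conditioning set).
  P7: blocked at collider Hb (neither it nor any descendant is in the conditioning set).
The empty set is therefore the unique smallest valid set.

{}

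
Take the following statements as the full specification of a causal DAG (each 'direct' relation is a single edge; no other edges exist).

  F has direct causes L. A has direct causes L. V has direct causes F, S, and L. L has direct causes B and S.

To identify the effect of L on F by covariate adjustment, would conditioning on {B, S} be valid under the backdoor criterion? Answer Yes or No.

Backdoor paths from L to F (paths whose first edge points into L):
  P1: L <- S -> V <- F
Condition 1 (no descendant of L in the set): holds — descendants of L are {A, F, V}; none are in {B, S}.
Condition 2 (every backdoor path blocked by {B, S}):
  P1: blocked at fork node S ∈ conditioning set.
{B, S} satisfies the backdoor criterion.

Yes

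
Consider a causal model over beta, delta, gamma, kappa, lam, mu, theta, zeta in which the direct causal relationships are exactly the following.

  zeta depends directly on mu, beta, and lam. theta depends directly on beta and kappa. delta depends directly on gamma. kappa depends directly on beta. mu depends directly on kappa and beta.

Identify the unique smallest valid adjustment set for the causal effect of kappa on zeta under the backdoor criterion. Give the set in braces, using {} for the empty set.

{beta}

Variables eligible for adjustment (non-descendants of kappa, excluding kappa and zeta): {beta, delta, gamma, lam}.
Backdoor paths from kappa to zeta:
  P1: kappa <- beta -> mu -> zeta
  P2: kappa <- beta -> zeta
The empty set is not sufficient: P1 (kappa <- beta -> mu -> zeta) has no collider blocking it and no conditioned non-collider, so it is open.
Try {beta}:
  P1: blocked at fork node beta ∈ conditioning set.
  P2: blocked at fork node beta ∈ conditioning set.
{beta} contains no descendant of kappa and blocks every backdoor path.
No other singleton works — e.g. {gamma} leaves P1 open — so {beta} is the unique smallest valid adjustment set.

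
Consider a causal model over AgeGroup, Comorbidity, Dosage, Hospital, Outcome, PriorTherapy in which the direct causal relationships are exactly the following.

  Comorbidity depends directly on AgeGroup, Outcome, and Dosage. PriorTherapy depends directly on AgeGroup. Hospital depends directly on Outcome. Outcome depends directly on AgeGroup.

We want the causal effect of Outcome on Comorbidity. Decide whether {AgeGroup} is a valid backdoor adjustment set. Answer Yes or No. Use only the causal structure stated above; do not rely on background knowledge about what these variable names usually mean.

Backdoor paths from Outcome to Comorbidity (paths whose first edge points into Outcome):
  P1: Outcome <- AgeGroup -> Comorbidity
Condition 1 (no descendant of Outcome in the set): holds — descendants of Outcome are {Comorbidity, Hospital}; none are in {AgeGroup}.
Condition 2 (every backdoor path blocked by {AgeGroup}):
  P1: blocked at fork node AgeGroup ∈ conditioning set.
{AgeGroup} satisfies the backdoor criterion.

Yes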